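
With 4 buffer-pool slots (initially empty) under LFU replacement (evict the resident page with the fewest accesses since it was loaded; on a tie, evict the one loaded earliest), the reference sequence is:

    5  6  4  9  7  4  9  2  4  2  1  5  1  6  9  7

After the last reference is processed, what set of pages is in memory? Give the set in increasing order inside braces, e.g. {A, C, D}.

{2, 4, 7, 9}

5: fault, frames (5)
6: fault, frames (5 6)
4: fault, frames (5 6 4)
9: fault, frames (5 6 4 9)
7: fault, evict 5, frames (6 4 9 7)
4: hit
9: hit
2: fault, evict 6, frames (4 9 7 2)
4: hit
2: hit
1: fault, evict 7, frames (4 9 2 1)
5: fault, evict 1, frames (4 9 2 5)
1: fault, evict 5, frames (4 9 2 1)
6: fault, evict 1, frames (4 9 2 6)
9: hit
7: fault, evict 6, frames (4 9 2 7)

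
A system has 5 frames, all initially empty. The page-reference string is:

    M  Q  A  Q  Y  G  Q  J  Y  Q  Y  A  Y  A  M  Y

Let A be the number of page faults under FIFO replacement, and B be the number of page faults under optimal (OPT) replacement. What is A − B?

1

Under FIFO: F F F . F F . F . . . . . . F . → 7 faults.
Under OPT: F F F . F F . F . . . . . . . . → 6 faults.
A − B = 7 − 6 = 1.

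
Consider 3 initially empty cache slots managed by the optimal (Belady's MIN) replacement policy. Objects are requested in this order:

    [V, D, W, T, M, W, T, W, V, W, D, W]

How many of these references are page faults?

V: miss, frames [V]
D: miss, frames [V, D]
W: miss, frames [V, D, W]
T: miss, evict D, frames [V, W, T]
M: miss, evict V, frames [W, T, M]
W: hit
T: hit
W: hit
V: miss, evict M, frames [W, T, V]
W: hit
D: miss, evict V, frames [W, T, D]
W: hit
Page faults: 7.

7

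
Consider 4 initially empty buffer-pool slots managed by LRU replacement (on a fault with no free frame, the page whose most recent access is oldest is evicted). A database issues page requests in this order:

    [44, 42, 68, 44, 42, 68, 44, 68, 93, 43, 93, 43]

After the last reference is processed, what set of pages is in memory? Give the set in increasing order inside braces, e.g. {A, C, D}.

44: miss, frames [44]
42: miss, frames [44, 42]
68: miss, frames [44, 42, 68]
44: hit
42: hit
68: hit
44: hit
68: hit
93: miss, frames [42, 44, 68, 93]
43: miss, evict 42, frames [44, 68, 93, 43]
93: hit
43: hit

{43, 44, 68, 93}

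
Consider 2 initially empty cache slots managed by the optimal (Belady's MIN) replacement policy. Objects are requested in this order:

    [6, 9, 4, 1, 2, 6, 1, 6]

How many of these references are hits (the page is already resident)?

2

6 → fault, frames (6)
9 → fault, frames (6 9)
4 → fault, evict 9, frames (6 4)
1 → fault, evict 4, frames (6 1)
2 → fault, evict 1, frames (6 2)
6 → hit
1 → fault, evict 2, frames (6 1)
6 → hit
Hits: 2.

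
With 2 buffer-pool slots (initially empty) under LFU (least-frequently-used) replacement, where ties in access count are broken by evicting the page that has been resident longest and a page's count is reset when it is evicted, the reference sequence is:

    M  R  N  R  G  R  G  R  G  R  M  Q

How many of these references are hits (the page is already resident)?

6

M -> miss, frames (M)
R -> miss, frames (M R)
N -> miss, evict M, frames (R N)
R -> hit
G -> miss, evict N, frames (R G)
R -> hit
G -> hit
R -> hit
G -> hit
R -> hit
M -> miss, evict G, frames (R M)
Q -> miss, evict M, frames (R Q)
Hits: 6.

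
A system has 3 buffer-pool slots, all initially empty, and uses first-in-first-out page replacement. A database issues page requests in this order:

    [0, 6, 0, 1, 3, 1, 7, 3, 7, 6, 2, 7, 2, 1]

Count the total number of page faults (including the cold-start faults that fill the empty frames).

8

0 → fault, frames {0}
6 → fault, frames {0,6}
0 → hit
1 → fault, frames {0,6,1}
3 → fault, evict 0, frames {6,1,3}
1 → hit
7 → fault, evict 6, frames {1,3,7}
3 → hit
7 → hit
6 → fault, evict 1, frames {3,7,6}
2 → fault, evict 3, frames {7,6,2}
7 → hit
2 → hit
1 → fault, evict 7, frames {6,2,1}
Page faults: 8.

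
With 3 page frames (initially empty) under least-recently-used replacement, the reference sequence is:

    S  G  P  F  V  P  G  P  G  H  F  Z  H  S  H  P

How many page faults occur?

S -> fault, frames (S)
G -> fault, frames (S G)
P -> fault, frames (S G P)
F -> fault, evict S, frames (G P F)
V -> fault, evict G, frames (P F V)
P -> hit
G -> fault, evict F, frames (V P G)
P -> hit
G -> hit
H -> fault, evict V, frames (P G H)
F -> fault, evict P, frames (G H F)
Z -> fault, evict G, frames (H F Z)
H -> hit
S -> fault, evict F, frames (Z H S)
H -> hit
P -> fault, evict Z, frames (S H P)
Page faults: 11.

11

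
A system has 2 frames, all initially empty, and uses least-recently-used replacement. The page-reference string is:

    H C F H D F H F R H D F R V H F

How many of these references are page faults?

15

H → miss, frames {H}
C → miss, frames {H,C}
F → miss, evict H, frames {C,F}
H → miss, evict C, frames {F,H}
D → miss, evict F, frames {H,D}
F → miss, evict H, frames {D,F}
H → miss, evict D, frames {F,H}
F → hit
R → miss, evict H, frames {F,R}
H → miss, evict F, frames {R,H}
D → miss, evict R, frames {H,D}
F → miss, evict H, frames {D,F}
R → miss, evict D, frames {F,R}
V → miss, evict F, frames {R,V}
H → miss, evict R, frames {V,H}
F → miss, evict V, frames {H,F}
Page faults: 15.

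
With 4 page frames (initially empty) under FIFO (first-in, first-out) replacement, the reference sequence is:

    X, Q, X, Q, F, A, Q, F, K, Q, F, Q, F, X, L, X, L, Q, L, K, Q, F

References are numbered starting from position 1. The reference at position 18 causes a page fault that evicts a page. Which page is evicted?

A

pos 1: X -> fault, frames (X)
pos 2: Q -> fault, frames (X Q)
pos 3: X -> hit
pos 4: Q -> hit
pos 5: F -> fault, frames (X Q F)
pos 6: A -> fault, frames (X Q F A)
pos 7: Q -> hit
pos 8: F -> hit
pos 9: K -> fault, evict X, frames (Q F A K)
pos 10: Q -> hit
pos 11: F -> hit
pos 12: Q -> hit
pos 13: F -> hit
pos 14: X -> fault, evict Q, frames (F A K X)
pos 15: L -> fault, evict F, frames (A K X L)
pos 16: X -> hit
pos 17: L -> hit
pos 18: Q -> fault, evict A, frames (K X L Q)
At position 18, page A is evicted.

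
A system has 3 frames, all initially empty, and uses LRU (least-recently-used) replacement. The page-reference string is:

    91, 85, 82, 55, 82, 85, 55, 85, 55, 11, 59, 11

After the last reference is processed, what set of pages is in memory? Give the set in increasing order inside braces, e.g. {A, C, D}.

{11, 55, 59}

91 → miss, frames (91)
85 → miss, frames (91 85)
82 → miss, frames (91 85 82)
55 → miss, evict 91, frames (85 82 55)
82 → hit
85 → hit
55 → hit
85 → hit
55 → hit
11 → miss, evict 82, frames (85 55 11)
59 → miss, evict 85, frames (55 11 59)
11 → hit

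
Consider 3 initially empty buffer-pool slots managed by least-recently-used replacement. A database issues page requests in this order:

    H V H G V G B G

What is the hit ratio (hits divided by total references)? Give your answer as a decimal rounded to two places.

H: fault, frames {H}
V: fault, frames {H,V}
H: hit
G: fault, frames {V,H,G}
V: hit
G: hit
B: fault, evict H, frames {V,G,B}
G: hit
Hits: 4 of 8 references → 4/8 = 0.5000.

0.50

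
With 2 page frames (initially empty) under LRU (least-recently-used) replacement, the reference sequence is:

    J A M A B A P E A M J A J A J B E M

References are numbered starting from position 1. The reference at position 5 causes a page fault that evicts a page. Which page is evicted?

pos 1: J → fault, frames {J}
pos 2: A → fault, frames {J,A}
pos 3: M → fault, evict J, frames {A,M}
pos 4: A → hit
pos 5: B → fault, evict M, frames {A,B}
At position 5, page M is evicted.

M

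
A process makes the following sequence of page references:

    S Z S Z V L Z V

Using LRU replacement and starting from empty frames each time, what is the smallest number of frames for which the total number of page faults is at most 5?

f=1: 8 faults
f=2: 6 faults
f=3: 4 faults
f=4: 4 faults
Smallest f with faults ≤ 5 is 3.

3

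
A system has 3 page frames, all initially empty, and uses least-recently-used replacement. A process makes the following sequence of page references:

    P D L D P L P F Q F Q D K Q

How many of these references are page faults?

P -> miss, frames [P]
D -> miss, frames [P, D]
L -> miss, frames [P, D, L]
D -> hit
P -> hit
L -> hit
P -> hit
F -> miss, evict D, frames [L, P, F]
Q -> miss, evict L, frames [P, F, Q]
F -> hit
Q -> hit
D -> miss, evict P, frames [F, Q, D]
K -> miss, evict F, frames [Q, D, K]
Q -> hit
Page faults: 7.

7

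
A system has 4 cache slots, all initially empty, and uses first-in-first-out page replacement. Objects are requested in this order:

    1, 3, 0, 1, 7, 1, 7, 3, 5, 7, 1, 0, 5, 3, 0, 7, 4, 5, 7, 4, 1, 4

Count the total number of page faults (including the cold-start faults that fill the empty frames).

12

1 -> fault, frames (1)
3 -> fault, frames (1 3)
0 -> fault, frames (1 3 0)
1 -> hit
7 -> fault, frames (1 3 0 7)
1 -> hit
7 -> hit
3 -> hit
5 -> fault, evict 1, frames (3 0 7 5)
7 -> hit
1 -> fault, evict 3, frames (0 7 5 1)
0 -> hit
5 -> hit
3 -> fault, evict 0, frames (7 5 1 3)
0 -> fault, evict 7, frames (5 1 3 0)
7 -> fault, evict 5, frames (1 3 0 7)
4 -> fault, evict 1, frames (3 0 7 4)
5 -> fault, evict 3, frames (0 7 4 5)
7 -> hit
4 -> hit
1 -> fault, evict 0, frames (7 4 5 1)
4 -> hit
Page faults: 12.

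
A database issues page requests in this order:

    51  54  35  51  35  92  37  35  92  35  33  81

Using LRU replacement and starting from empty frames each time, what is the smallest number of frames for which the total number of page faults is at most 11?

2

f=1: 12 faults
f=2: 10 faults
f=3: 7 faults
f=4: 7 faults
f=5: 7 faults
f=6: 7 faults
f=7: 7 faults
Smallest f with faults ≤ 11 is 2.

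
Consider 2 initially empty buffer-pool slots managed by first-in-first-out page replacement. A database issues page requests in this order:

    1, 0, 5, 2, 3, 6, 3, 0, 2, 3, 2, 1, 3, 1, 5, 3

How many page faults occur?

12

1: miss, frames (1)
0: miss, frames (1 0)
5: miss, evict 1, frames (0 5)
2: miss, evict 0, frames (5 2)
3: miss, evict 5, frames (2 3)
6: miss, evict 2, frames (3 6)
3: hit
0: miss, evict 3, frames (6 0)
2: miss, evict 6, frames (0 2)
3: miss, evict 0, frames (2 3)
2: hit
1: miss, evict 2, frames (3 1)
3: hit
1: hit
5: miss, evict 3, frames (1 5)
3: miss, evict 1, frames (5 3)
Page faults: 12.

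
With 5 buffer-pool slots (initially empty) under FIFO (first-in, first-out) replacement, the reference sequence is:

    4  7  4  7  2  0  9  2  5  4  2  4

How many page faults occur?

7

4 -> fault, frames [4]
7 -> fault, frames [4, 7]
4 -> hit
7 -> hit
2 -> fault, frames [4, 7, 2]
0 -> fault, frames [4, 7, 2, 0]
9 -> fault, frames [4, 7, 2, 0, 9]
2 -> hit
5 -> fault, evict 4, frames [7, 2, 0, 9, 5]
4 -> fault, evict 7, frames [2, 0, 9, 5, 4]
2 -> hit
4 -> hit
Page faults: 7.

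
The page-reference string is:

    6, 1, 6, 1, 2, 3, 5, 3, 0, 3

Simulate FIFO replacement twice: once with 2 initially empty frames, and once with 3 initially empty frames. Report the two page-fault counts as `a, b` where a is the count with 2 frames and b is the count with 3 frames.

7, 6

2 frames: F F . . F F F . F F → 7 faults.
3 frames: F F . . F F F . F . → 6 faults.
6 < 7: adding a frame reduced faults, as is typical.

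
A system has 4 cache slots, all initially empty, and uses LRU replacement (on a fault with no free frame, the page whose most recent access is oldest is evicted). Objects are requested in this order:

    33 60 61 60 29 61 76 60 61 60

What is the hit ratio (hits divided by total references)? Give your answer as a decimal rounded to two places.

33 -> miss, frames [33]
60 -> miss, frames [33, 60]
61 -> miss, frames [33, 60, 61]
60 -> hit
29 -> miss, frames [33, 61, 60, 29]
61 -> hit
76 -> miss, evict 33, frames [60, 29, 61, 76]
60 -> hit
61 -> hit
60 -> hit
Hits: 5 of 10 references → 5/10 = 0.5000.

0.50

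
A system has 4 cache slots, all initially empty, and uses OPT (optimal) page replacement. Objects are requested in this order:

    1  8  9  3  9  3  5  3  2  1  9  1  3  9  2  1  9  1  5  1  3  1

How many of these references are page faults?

7

1 → fault, frames [1]
8 → fault, frames [1, 8]
9 → fault, frames [1, 8, 9]
3 → fault, frames [1, 8, 9, 3]
9 → hit
3 → hit
5 → fault, evict 8, frames [1, 9, 3, 5]
3 → hit
2 → fault, evict 5, frames [1, 9, 3, 2]
1 → hit
9 → hit
1 → hit
3 → hit
9 → hit
2 → hit
1 → hit
9 → hit
1 → hit
5 → fault, evict 2, frames [1, 9, 3, 5]
1 → hit
3 → hit
1 → hit
Page faults: 7.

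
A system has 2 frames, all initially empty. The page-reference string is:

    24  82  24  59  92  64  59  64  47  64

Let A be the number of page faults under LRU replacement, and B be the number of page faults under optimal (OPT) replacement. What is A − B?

1

Under LRU: F F . F F F F . F . → 7 faults.
Under OPT: F F . F F F . . F . → 6 faults.
A − B = 7 − 6 = 1.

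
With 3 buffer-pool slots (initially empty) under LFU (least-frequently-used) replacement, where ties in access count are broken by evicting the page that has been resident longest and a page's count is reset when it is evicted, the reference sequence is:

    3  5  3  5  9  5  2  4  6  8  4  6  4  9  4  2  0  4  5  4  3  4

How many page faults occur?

3 -> fault, frames [3]
5 -> fault, frames [3, 5]
3 -> hit
5 -> hit
9 -> fault, frames [3, 5, 9]
5 -> hit
2 -> fault, evict 9, frames [3, 5, 2]
4 -> fault, evict 2, frames [3, 5, 4]
6 -> fault, evict 4, frames [3, 5, 6]
8 -> fault, evict 6, frames [3, 5, 8]
4 -> fault, evict 8, frames [3, 5, 4]
6 -> fault, evict 4, frames [3, 5, 6]
4 -> fault, evict 6, frames [3, 5, 4]
9 -> fault, evict 4, frames [3, 5, 9]
4 -> fault, evict 9, frames [3, 5, 4]
2 -> fault, evict 4, frames [3, 5, 2]
0 -> fault, evict 2, frames [3, 5, 0]
4 -> fault, evict 0, frames [3, 5, 4]
5 -> hit
4 -> hit
3 -> hit
4 -> hit
Page faults: 15.

15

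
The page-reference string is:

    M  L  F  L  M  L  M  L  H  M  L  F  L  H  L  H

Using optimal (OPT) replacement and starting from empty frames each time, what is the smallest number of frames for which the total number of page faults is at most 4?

f=1: 16 faults
f=2: 8 faults
f=3: 5 faults
f=4: 4 faults
Smallest f with faults ≤ 4 is 4.

4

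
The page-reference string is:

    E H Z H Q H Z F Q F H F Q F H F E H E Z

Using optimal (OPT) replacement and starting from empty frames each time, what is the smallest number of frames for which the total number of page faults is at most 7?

f=1: 20 faults
f=2: 11 faults
f=3: 7 faults
f=4: 6 faults
f=5: 5 faults
Smallest f with faults ≤ 7 is 3.

3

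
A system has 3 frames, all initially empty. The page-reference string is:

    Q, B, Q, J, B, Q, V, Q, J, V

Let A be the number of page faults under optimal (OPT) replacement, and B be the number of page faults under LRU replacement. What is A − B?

-1

Under OPT: F F . F . . F . . . → 4 faults.
Under LRU: F F . F . . F . F . → 5 faults.
A − B = 4 − 5 = -1.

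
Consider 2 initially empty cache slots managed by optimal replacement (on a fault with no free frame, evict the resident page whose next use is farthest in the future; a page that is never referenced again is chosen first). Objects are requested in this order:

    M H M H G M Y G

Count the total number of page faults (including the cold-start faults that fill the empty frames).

M -> miss, frames [M]
H -> miss, frames [M, H]
M -> hit
H -> hit
G -> miss, evict H, frames [M, G]
M -> hit
Y -> miss, evict M, frames [G, Y]
G -> hit
Page faults: 4.

4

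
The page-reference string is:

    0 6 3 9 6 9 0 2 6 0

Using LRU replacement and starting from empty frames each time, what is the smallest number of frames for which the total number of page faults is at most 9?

2

f=1: 10 faults
f=2: 9 faults
f=3: 7 faults
f=4: 5 faults
f=5: 5 faults
Smallest f with faults ≤ 9 is 2.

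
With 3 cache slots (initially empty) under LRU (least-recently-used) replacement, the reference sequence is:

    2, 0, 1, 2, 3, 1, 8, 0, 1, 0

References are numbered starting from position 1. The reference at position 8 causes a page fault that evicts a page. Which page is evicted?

3

pos 1: 2 -> miss, frames [2]
pos 2: 0 -> miss, frames [2, 0]
pos 3: 1 -> miss, frames [2, 0, 1]
pos 4: 2 -> hit
pos 5: 3 -> miss, evict 0, frames [1, 2, 3]
pos 6: 1 -> hit
pos 7: 8 -> miss, evict 2, frames [3, 1, 8]
pos 8: 0 -> miss, evict 3, frames [1, 8, 0]
At position 8, page 3 is evicted.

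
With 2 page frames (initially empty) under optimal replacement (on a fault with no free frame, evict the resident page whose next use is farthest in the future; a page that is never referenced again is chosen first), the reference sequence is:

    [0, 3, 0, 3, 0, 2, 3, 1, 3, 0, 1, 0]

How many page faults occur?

5

0: miss, frames {0}
3: miss, frames {0,3}
0: hit
3: hit
0: hit
2: miss, evict 0, frames {3,2}
3: hit
1: miss, evict 2, frames {3,1}
3: hit
0: miss, evict 3, frames {1,0}
1: hit
0: hit
Page faults: 5.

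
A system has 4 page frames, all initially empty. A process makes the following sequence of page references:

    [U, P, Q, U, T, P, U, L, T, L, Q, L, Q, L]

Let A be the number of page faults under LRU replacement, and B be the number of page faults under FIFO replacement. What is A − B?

1

Under LRU: F F F . F . . F . . F . . . → 6 faults.
Under FIFO: F F F . F . . F . . . . . . → 5 faults.
A − B = 6 − 5 = 1.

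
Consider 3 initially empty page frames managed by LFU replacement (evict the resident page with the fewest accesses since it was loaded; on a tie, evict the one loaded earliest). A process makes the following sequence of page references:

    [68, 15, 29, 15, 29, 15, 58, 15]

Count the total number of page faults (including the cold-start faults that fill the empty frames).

4

68: miss, frames {68}
15: miss, frames {68,15}
29: miss, frames {68,15,29}
15: hit
29: hit
15: hit
58: miss, evict 68, frames {15,29,58}
15: hit
Page faults: 4.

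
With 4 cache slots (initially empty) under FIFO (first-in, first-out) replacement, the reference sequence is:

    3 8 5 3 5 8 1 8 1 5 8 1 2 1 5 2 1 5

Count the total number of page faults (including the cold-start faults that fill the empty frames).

5

3 -> fault, frames [3]
8 -> fault, frames [3, 8]
5 -> fault, frames [3, 8, 5]
3 -> hit
5 -> hit
8 -> hit
1 -> fault, frames [3, 8, 5, 1]
8 -> hit
1 -> hit
5 -> hit
8 -> hit
1 -> hit
2 -> fault, evict 3, frames [8, 5, 1, 2]
1 -> hit
5 -> hit
2 -> hit
1 -> hit
5 -> hit
Page faults: 5.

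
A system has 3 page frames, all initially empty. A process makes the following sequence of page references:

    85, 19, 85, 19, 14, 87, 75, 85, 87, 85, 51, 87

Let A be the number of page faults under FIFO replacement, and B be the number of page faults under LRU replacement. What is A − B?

Under FIFO: F F . . F F F F . . F F → 8 faults.
Under LRU: F F . . F F F F . . F . → 7 faults.
A − B = 8 − 7 = 1.

1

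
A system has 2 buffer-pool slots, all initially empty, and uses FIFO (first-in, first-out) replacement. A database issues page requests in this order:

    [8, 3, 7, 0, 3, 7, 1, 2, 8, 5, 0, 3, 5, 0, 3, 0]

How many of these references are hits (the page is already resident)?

1

8 → fault, frames [8]
3 → fault, frames [8, 3]
7 → fault, evict 8, frames [3, 7]
0 → fault, evict 3, frames [7, 0]
3 → fault, evict 7, frames [0, 3]
7 → fault, evict 0, frames [3, 7]
1 → fault, evict 3, frames [7, 1]
2 → fault, evict 7, frames [1, 2]
8 → fault, evict 1, frames [2, 8]
5 → fault, evict 2, frames [8, 5]
0 → fault, evict 8, frames [5, 0]
3 → fault, evict 5, frames [0, 3]
5 → fault, evict 0, frames [3, 5]
0 → fault, evict 3, frames [5, 0]
3 → fault, evict 5, frames [0, 3]
0 → hit
Hits: 1.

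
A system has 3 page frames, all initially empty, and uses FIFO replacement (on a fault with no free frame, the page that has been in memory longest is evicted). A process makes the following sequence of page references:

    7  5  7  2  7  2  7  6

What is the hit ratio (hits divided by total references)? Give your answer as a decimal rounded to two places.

0.50

7 → fault, frames (7)
5 → fault, frames (7 5)
7 → hit
2 → fault, frames (7 5 2)
7 → hit
2 → hit
7 → hit
6 → fault, evict 7, frames (5 2 6)
Hits: 4 of 8 references → 4/8 = 0.5000.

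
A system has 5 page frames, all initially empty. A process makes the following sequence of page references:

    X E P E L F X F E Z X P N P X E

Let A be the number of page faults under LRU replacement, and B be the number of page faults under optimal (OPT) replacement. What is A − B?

Under LRU: F F F . F F . . . F . F F . . . → 8 faults.
Under OPT: F F F . F F . . . F . . F . . . → 7 faults.
A − B = 8 − 7 = 1.

1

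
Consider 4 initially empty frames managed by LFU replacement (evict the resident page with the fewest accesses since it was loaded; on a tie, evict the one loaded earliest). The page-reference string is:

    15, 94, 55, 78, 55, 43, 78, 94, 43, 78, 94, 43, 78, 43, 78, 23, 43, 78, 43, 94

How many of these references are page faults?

15 -> fault, frames [15]
94 -> fault, frames [15, 94]
55 -> fault, frames [15, 94, 55]
78 -> fault, frames [15, 94, 55, 78]
55 -> hit
43 -> fault, evict 15, frames [94, 55, 78, 43]
78 -> hit
94 -> hit
43 -> hit
78 -> hit
94 -> hit
43 -> hit
78 -> hit
43 -> hit
78 -> hit
23 -> fault, evict 55, frames [94, 78, 43, 23]
43 -> hit
78 -> hit
43 -> hit
94 -> hit
Page faults: 6.

6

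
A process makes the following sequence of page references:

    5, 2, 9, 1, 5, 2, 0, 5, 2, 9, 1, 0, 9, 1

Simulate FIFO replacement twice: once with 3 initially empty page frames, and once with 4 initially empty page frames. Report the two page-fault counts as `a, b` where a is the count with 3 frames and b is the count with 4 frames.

9, 10

3 frames: F F F F F F F . . F F . . . → 9 faults.
4 frames: F F F F . . F F F F F F . . → 10 faults.
10 > 9: adding a frame increased faults — Belady's anomaly.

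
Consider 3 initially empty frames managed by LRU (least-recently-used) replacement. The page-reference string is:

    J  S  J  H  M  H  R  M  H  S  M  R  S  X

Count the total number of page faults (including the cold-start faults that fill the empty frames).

J: fault, frames (J)
S: fault, frames (J S)
J: hit
H: fault, frames (S J H)
M: fault, evict S, frames (J H M)
H: hit
R: fault, evict J, frames (M H R)
M: hit
H: hit
S: fault, evict R, frames (M H S)
M: hit
R: fault, evict H, frames (S M R)
S: hit
X: fault, evict M, frames (R S X)
Page faults: 8.

8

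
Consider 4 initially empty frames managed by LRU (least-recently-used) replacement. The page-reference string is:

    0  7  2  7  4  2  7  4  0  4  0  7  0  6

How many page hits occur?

0 → miss, frames {0}
7 → miss, frames {0,7}
2 → miss, frames {0,7,2}
7 → hit
4 → miss, frames {0,2,7,4}
2 → hit
7 → hit
4 → hit
0 → hit
4 → hit
0 → hit
7 → hit
0 → hit
6 → miss, evict 2, frames {4,7,0,6}
Hits: 9.

9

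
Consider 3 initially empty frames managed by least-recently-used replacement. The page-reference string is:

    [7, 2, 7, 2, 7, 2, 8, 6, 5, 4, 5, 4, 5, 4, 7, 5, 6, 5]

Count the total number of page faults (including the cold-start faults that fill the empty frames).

7 → miss, frames [7]
2 → miss, frames [7, 2]
7 → hit
2 → hit
7 → hit
2 → hit
8 → miss, frames [7, 2, 8]
6 → miss, evict 7, frames [2, 8, 6]
5 → miss, evict 2, frames [8, 6, 5]
4 → miss, evict 8, frames [6, 5, 4]
5 → hit
4 → hit
5 → hit
4 → hit
7 → miss, evict 6, frames [5, 4, 7]
5 → hit
6 → miss, evict 4, frames [7, 5, 6]
5 → hit
Page faults: 8.

8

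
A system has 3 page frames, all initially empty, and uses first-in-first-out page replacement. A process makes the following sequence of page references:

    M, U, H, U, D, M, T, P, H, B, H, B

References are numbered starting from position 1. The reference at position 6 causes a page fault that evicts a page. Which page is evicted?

U

pos 1: M: fault, frames [M]
pos 2: U: fault, frames [M, U]
pos 3: H: fault, frames [M, U, H]
pos 4: U: hit
pos 5: D: fault, evict M, frames [U, H, D]
pos 6: M: fault, evict U, frames [H, D, M]
At position 6, page U is evicted.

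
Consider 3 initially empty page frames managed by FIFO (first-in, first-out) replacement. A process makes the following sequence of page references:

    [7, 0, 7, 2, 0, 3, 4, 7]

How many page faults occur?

6

7 → miss, frames (7)
0 → miss, frames (7 0)
7 → hit
2 → miss, frames (7 0 2)
0 → hit
3 → miss, evict 7, frames (0 2 3)
4 → miss, evict 0, frames (2 3 4)
7 → miss, evict 2, frames (3 4 7)
Page faults: 6.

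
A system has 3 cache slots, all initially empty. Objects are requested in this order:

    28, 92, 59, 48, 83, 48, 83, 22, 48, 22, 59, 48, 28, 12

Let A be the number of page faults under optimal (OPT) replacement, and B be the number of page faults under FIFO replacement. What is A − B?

-2

Under OPT: F F F F F . . F . . . . F F → 8 faults.
Under FIFO: F F F F F . . F . . F F F F → 10 faults.
A − B = 8 − 10 = -2.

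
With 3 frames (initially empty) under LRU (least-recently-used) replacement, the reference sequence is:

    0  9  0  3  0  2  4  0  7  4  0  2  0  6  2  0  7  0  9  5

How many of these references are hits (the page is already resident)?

9

0 → miss, frames (0)
9 → miss, frames (0 9)
0 → hit
3 → miss, frames (9 0 3)
0 → hit
2 → miss, evict 9, frames (3 0 2)
4 → miss, evict 3, frames (0 2 4)
0 → hit
7 → miss, evict 2, frames (4 0 7)
4 → hit
0 → hit
2 → miss, evict 7, frames (4 0 2)
0 → hit
6 → miss, evict 4, frames (2 0 6)
2 → hit
0 → hit
7 → miss, evict 6, frames (2 0 7)
0 → hit
9 → miss, evict 2, frames (7 0 9)
5 → miss, evict 7, frames (0 9 5)
Hits: 9.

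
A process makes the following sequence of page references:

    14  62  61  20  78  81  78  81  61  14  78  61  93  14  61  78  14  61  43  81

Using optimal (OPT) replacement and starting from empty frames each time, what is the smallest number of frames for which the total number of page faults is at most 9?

4

f=1: 20 faults
f=2: 15 faults
f=3: 11 faults
f=4: 9 faults
f=5: 8 faults
f=6: 8 faults
f=7: 8 faults
f=8: 8 faults
Smallest f with faults ≤ 9 is 4.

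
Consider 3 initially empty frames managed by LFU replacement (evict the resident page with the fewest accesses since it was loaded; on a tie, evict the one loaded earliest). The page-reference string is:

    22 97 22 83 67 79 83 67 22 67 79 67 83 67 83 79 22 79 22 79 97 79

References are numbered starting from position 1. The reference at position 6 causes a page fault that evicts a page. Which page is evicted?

83

pos 1: 22: fault, frames {22}
pos 2: 97: fault, frames {22,97}
pos 3: 22: hit
pos 4: 83: fault, frames {22,97,83}
pos 5: 67: fault, evict 97, frames {22,83,67}
pos 6: 79: fault, evict 83, frames {22,67,79}
At position 6, page 83 is evicted.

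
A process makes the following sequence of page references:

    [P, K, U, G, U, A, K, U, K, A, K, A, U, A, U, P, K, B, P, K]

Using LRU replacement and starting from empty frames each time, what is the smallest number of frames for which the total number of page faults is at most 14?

f=1: 20 faults
f=2: 14 faults
f=3: 9 faults
f=4: 7 faults
f=5: 6 faults
f=6: 6 faults
Smallest f with faults ≤ 14 is 2.

2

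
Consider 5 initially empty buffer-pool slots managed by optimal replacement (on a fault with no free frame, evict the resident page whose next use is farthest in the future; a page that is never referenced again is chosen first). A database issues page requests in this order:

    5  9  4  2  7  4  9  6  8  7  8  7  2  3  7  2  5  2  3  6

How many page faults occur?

5: miss, frames (5)
9: miss, frames (5 9)
4: miss, frames (5 9 4)
2: miss, frames (5 9 4 2)
7: miss, frames (5 9 4 2 7)
4: hit
9: hit
6: miss, evict 4, frames (5 9 2 7 6)
8: miss, evict 9, frames (5 2 7 6 8)
7: hit
8: hit
7: hit
2: hit
3: miss, evict 8, frames (5 2 7 6 3)
7: hit
2: hit
5: hit
2: hit
3: hit
6: hit
Page faults: 8.

8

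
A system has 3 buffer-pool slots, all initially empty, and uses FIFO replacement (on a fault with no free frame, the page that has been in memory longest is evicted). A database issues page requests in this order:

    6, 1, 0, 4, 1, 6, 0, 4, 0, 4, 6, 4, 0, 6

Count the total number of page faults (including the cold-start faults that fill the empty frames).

6 -> miss, frames {6}
1 -> miss, frames {6,1}
0 -> miss, frames {6,1,0}
4 -> miss, evict 6, frames {1,0,4}
1 -> hit
6 -> miss, evict 1, frames {0,4,6}
0 -> hit
4 -> hit
0 -> hit
4 -> hit
6 -> hit
4 -> hit
0 -> hit
6 -> hit
Page faults: 5.

5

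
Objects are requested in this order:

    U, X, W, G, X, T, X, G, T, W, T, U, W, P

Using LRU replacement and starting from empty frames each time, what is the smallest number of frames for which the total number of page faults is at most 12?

2

f=1: 14 faults
f=2: 12 faults
f=3: 8 faults
f=4: 7 faults
f=5: 6 faults
f=6: 6 faults
Smallest f with faults ≤ 12 is 2.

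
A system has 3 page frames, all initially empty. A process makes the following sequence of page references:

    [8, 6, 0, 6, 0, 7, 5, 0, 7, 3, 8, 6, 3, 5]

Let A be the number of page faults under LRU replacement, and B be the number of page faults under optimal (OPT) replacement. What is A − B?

1

Under LRU: F F F . . F F . . F F F . F → 9 faults.
Under OPT: F F F . . F F . . F F F . . → 8 faults.
A − B = 9 − 8 = 1.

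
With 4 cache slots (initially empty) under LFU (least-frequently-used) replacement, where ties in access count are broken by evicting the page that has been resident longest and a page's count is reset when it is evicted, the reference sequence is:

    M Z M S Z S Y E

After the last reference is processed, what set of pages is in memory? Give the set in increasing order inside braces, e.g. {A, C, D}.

M: fault, frames (M)
Z: fault, frames (M Z)
M: hit
S: fault, frames (M Z S)
Z: hit
S: hit
Y: fault, frames (M Z S Y)
E: fault, evict Y, frames (M Z S E)

{E, M, S, Z}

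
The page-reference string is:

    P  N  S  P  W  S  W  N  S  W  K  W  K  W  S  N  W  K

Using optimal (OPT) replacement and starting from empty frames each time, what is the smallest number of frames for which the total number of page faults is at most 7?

3

f=1: 18 faults
f=2: 10 faults
f=3: 6 faults
f=4: 5 faults
f=5: 5 faults
Smallest f with faults ≤ 7 is 3.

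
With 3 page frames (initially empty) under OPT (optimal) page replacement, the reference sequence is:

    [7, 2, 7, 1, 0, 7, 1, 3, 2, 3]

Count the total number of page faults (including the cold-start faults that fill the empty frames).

6

7: miss, frames [7]
2: miss, frames [7, 2]
7: hit
1: miss, frames [7, 2, 1]
0: miss, evict 2, frames [7, 1, 0]
7: hit
1: hit
3: miss, evict 0, frames [7, 1, 3]
2: miss, evict 1, frames [7, 3, 2]
3: hit
Page faults: 6.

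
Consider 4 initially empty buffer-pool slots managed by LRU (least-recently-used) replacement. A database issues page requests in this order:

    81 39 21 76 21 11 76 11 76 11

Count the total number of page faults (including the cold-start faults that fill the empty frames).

5

81 -> fault, frames (81)
39 -> fault, frames (81 39)
21 -> fault, frames (81 39 21)
76 -> fault, frames (81 39 21 76)
21 -> hit
11 -> fault, evict 81, frames (39 76 21 11)
76 -> hit
11 -> hit
76 -> hit
11 -> hit
Page faults: 5.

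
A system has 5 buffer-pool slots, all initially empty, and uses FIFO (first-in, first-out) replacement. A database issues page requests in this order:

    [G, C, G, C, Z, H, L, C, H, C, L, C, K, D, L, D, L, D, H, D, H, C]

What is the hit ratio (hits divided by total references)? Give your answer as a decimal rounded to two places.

0.64

G: fault, frames (G)
C: fault, frames (G C)
G: hit
C: hit
Z: fault, frames (G C Z)
H: fault, frames (G C Z H)
L: fault, frames (G C Z H L)
C: hit
H: hit
C: hit
L: hit
C: hit
K: fault, evict G, frames (C Z H L K)
D: fault, evict C, frames (Z H L K D)
L: hit
D: hit
L: hit
D: hit
H: hit
D: hit
H: hit
C: fault, evict Z, frames (H L K D C)
Hits: 14 of 22 references → 14/22 = 0.6364.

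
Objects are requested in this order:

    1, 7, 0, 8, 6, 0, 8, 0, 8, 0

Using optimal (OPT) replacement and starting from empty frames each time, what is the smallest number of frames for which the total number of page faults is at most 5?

3

f=1: 10 faults
f=2: 6 faults
f=3: 5 faults
f=4: 5 faults
f=5: 5 faults
Smallest f with faults ≤ 5 is 3.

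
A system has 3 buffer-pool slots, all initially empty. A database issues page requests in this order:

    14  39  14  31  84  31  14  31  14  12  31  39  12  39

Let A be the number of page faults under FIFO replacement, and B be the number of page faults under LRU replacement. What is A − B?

Under FIFO: F F . F F . F . . F F F . . → 8 faults.
Under LRU: F F . F F . . . . F . F . . → 6 faults.
A − B = 8 − 6 = 2.

2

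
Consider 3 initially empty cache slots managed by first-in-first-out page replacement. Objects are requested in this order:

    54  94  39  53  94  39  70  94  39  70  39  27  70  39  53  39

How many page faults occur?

54 -> fault, frames {54}
94 -> fault, frames {54,94}
39 -> fault, frames {54,94,39}
53 -> fault, evict 54, frames {94,39,53}
94 -> hit
39 -> hit
70 -> fault, evict 94, frames {39,53,70}
94 -> fault, evict 39, frames {53,70,94}
39 -> fault, evict 53, frames {70,94,39}
70 -> hit
39 -> hit
27 -> fault, evict 70, frames {94,39,27}
70 -> fault, evict 94, frames {39,27,70}
39 -> hit
53 -> fault, evict 39, frames {27,70,53}
39 -> fault, evict 27, frames {70,53,39}
Page faults: 11.

11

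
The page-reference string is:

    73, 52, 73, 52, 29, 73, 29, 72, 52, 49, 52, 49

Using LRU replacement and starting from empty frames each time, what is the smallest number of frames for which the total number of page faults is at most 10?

f=1: 12 faults
f=2: 7 faults
f=3: 6 faults
f=4: 5 faults
f=5: 5 faults
Smallest f with faults ≤ 10 is 2.

2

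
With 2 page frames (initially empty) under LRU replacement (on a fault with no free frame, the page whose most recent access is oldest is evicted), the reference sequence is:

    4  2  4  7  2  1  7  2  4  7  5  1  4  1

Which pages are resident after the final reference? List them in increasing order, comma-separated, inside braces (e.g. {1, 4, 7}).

{1, 4}

4 -> fault, frames (4)
2 -> fault, frames (4 2)
4 -> hit
7 -> fault, evict 2, frames (4 7)
2 -> fault, evict 4, frames (7 2)
1 -> fault, evict 7, frames (2 1)
7 -> fault, evict 2, frames (1 7)
2 -> fault, evict 1, frames (7 2)
4 -> fault, evict 7, frames (2 4)
7 -> fault, evict 2, frames (4 7)
5 -> fault, evict 4, frames (7 5)
1 -> fault, evict 7, frames (5 1)
4 -> fault, evict 5, frames (1 4)
1 -> hit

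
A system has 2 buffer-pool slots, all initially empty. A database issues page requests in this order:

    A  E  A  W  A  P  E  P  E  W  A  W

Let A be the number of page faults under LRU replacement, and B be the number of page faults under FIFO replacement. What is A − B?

Under LRU: F F . F . F F . . F F . → 7 faults.
Under FIFO: F F . F F F F . . F F . → 8 faults.
A − B = 7 − 8 = -1.

-1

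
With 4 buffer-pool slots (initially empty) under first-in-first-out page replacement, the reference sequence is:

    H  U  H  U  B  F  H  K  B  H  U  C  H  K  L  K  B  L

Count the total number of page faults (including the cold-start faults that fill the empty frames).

H: fault, frames {H}
U: fault, frames {H,U}
H: hit
U: hit
B: fault, frames {H,U,B}
F: fault, frames {H,U,B,F}
H: hit
K: fault, evict H, frames {U,B,F,K}
B: hit
H: fault, evict U, frames {B,F,K,H}
U: fault, evict B, frames {F,K,H,U}
C: fault, evict F, frames {K,H,U,C}
H: hit
K: hit
L: fault, evict K, frames {H,U,C,L}
K: fault, evict H, frames {U,C,L,K}
B: fault, evict U, frames {C,L,K,B}
L: hit
Page faults: 11.

11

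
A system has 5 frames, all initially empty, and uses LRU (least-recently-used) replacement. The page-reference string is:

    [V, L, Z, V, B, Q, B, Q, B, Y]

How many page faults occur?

V -> fault, frames {V}
L -> fault, frames {V,L}
Z -> fault, frames {V,L,Z}
V -> hit
B -> fault, frames {L,Z,V,B}
Q -> fault, frames {L,Z,V,B,Q}
B -> hit
Q -> hit
B -> hit
Y -> fault, evict L, frames {Z,V,Q,B,Y}
Page faults: 6.

6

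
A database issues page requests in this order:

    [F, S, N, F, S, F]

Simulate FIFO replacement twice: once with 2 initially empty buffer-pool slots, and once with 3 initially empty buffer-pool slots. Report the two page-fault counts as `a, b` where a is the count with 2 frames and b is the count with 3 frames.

5, 3

2 frames: F F F F F . → 5 faults.
3 frames: F F F . . . → 3 faults.
3 < 5: adding a frame reduced faults, as is typical.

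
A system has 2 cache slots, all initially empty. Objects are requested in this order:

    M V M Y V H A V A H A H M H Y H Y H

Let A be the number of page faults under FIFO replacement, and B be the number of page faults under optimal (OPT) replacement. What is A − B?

3

Under FIFO: F F . F . F F F . F F . F F F . . . → 11 faults.
Under OPT: F F . F . F F . . F . . F . F . . . → 8 faults.
A − B = 11 − 8 = 3.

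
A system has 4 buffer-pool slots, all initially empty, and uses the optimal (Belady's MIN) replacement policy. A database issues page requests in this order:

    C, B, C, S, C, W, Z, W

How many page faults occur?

5

C: miss, frames (C)
B: miss, frames (C B)
C: hit
S: miss, frames (C B S)
C: hit
W: miss, frames (C B S W)
Z: miss, evict S, frames (C B W Z)
W: hit
Page faults: 5.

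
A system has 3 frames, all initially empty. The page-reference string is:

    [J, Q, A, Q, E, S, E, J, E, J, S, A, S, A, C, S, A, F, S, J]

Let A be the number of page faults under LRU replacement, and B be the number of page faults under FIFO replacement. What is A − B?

-1

Under LRU: F F F . F F . F . . . F . . F . . F . F → 10 faults.
Under FIFO: F F F . F F . F . . . F . . F F . F . F → 11 faults.
A − B = 10 − 11 = -1.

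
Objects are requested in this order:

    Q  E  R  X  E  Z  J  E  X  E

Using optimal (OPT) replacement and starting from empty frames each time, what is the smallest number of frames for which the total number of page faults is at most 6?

3

f=1: 10 faults
f=2: 7 faults
f=3: 6 faults
f=4: 6 faults
f=5: 6 faults
f=6: 6 faults
Smallest f with faults ≤ 6 is 3.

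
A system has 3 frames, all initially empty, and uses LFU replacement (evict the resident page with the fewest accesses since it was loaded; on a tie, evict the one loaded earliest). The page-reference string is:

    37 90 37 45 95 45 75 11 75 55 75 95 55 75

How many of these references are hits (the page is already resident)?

2

37 -> miss, frames [37]
90 -> miss, frames [37, 90]
37 -> hit
45 -> miss, frames [37, 90, 45]
95 -> miss, evict 90, frames [37, 45, 95]
45 -> hit
75 -> miss, evict 95, frames [37, 45, 75]
11 -> miss, evict 75, frames [37, 45, 11]
75 -> miss, evict 11, frames [37, 45, 75]
55 -> miss, evict 75, frames [37, 45, 55]
75 -> miss, evict 55, frames [37, 45, 75]
95 -> miss, evict 75, frames [37, 45, 95]
55 -> miss, evict 95, frames [37, 45, 55]
75 -> miss, evict 55, frames [37, 45, 75]
Hits: 2.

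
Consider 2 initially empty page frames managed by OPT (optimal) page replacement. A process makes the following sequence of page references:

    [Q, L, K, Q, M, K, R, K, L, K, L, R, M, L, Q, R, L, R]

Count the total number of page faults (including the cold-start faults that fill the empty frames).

10

Q → fault, frames (Q)
L → fault, frames (Q L)
K → fault, evict L, frames (Q K)
Q → hit
M → fault, evict Q, frames (K M)
K → hit
R → fault, evict M, frames (K R)
K → hit
L → fault, evict R, frames (K L)
K → hit
L → hit
R → fault, evict K, frames (L R)
M → fault, evict R, frames (L M)
L → hit
Q → fault, evict M, frames (L Q)
R → fault, evict Q, frames (L R)
L → hit
R → hit
Page faults: 10.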